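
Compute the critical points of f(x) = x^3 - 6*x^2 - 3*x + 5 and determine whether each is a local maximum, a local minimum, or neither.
f'(x) = 3*x^2 - 12*x - 3

Solve f'(x) = 0:
  Factor: 3*x^2 - 12*x - 3 = 3*(x^2 - 4*x - 1); x^2 - 4*x - 1 = 0 has no rational roots; quadratic formula: x = (4 ± √20)/2.
  ⇒ x = 2 - sqrt(5) ≈ -0.2361, 2 + sqrt(5) ≈ 4.2361

f''(x) = 6*x - 12
Second-derivative test at each critical point:
  f''(-0.2361) = -13.4164 < 0 → local maximum
  f''(4.2361) = 13.4164 > 0 → local minimum

Critical points: x = 2 - sqrt(5) ≈ -0.2361 (local maximum); x = 2 + sqrt(5) ≈ 4.2361 (local minimum)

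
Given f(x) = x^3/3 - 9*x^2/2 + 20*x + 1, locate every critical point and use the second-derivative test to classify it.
f'(x) = x^2 - 9*x + 20

Solve f'(x) = 0:
  Factor: x^2 - 9*x + 20 = (x - 5)*(x - 4) = 0.
  ⇒ x = 4, 5

f''(x) = 2*x - 9
Second-derivative test at each critical point:
  f''(4) = -1 < 0 → local maximum
  f''(5) = 1 > 0 → local minimum

Critical points: x = 4 (local maximum); x = 5 (local minimum)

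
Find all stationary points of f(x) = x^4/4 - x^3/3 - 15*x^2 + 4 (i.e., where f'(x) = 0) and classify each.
f'(x) = x*(x^2 - x - 30)

Solve f'(x) = 0:
  Factor: x^3 - x^2 - 30*x = x*(x - 6)*(x + 5) = 0.
  ⇒ x = -5, 0, 6

f''(x) = 3*x^2 - 2*x - 30
Second-derivative test at each critical point:
  f''(-5) = 55 > 0 → local minimum
  f''(0) = -30 < 0 → local maximum
  f''(6) = 66 > 0 → local minimum

Critical points: x = -5 (local minimum); x = 0 (local maximum); x = 6 (local minimum)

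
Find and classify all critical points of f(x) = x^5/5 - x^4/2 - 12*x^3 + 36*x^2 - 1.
f'(x) = x*(x^3 - 2*x^2 - 36*x + 72)

Solve f'(x) = 0:
  Factor: x^4 - 2*x^3 - 36*x^2 + 72*x = x*(x - 6)*(x - 2)*(x + 6) = 0.
  ⇒ x = -6, 0, 2, 6

f''(x) = 4*x^3 - 6*x^2 - 72*x + 72
Second-derivative test at each critical point:
  f''(-6) = -576 < 0 → local maximum
  f''(0) = 72 > 0 → local minimum
  f''(2) = -64 < 0 → local maximum
  f''(6) = 288 > 0 → local minimum

Critical points: x = -6 (local maximum); x = 0 (local minimum); x = 2 (local maximum); x = 6 (local minimum)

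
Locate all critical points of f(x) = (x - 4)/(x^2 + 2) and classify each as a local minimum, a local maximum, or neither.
f'(x) = (x^2 - 2*x*(x - 4) + 2)/(x^2 + 2)^2

Solve f'(x) = 0:
  f'(x) = -(x^2 - 8*x - 2)/(x^2 + 2)^2; the denominator is positive wherever f is defined, so f'(x) = 0 ⇔ -x^2 + 8*x + 2 = 0.
  x^2 - 8*x - 2 = 0 has no rational roots; quadratic formula: x = (8 ± √72)/2.
  ⇒ x = 4 - 3*sqrt(2) ≈ -0.2426, 4 + 3*sqrt(2) ≈ 8.2426

f''(x) = 2*(4*x^2*(x - 4) + (4 - 3*x)*(x^2 + 2))/(x^2 + 2)^3
Second-derivative test at each critical point:
  f''(-0.2426) = 2.0017 > 0 → local minimum
  f''(8.2426) = -0.0017 < 0 → local maximum

Critical points: x = 4 - 3*sqrt(2) ≈ -0.2426 (local minimum); x = 4 + 3*sqrt(2) ≈ 8.2426 (local maximum)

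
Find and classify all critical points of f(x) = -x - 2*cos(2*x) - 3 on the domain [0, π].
f'(x) = 4*sin(2*x) - 1

Solve f'(x) = 0 on [0, π]:
  f'(x) = 0 ⇔ sin(2*x) = 1/4, i.e. 2*x = arcsin(1/4) + 2nπ or 2*x = π − arcsin(1/4) + 2nπ; keep the solutions lying in [0, π].
  ⇒ x = asin(1/4)/2 ≈ 0.1263, -asin(1/4)/2 + pi/2 ≈ 1.4445

f''(x) = 8*cos(2*x)
Second-derivative test at each critical point:
  f''(0.1263) = 7.7460 > 0 → local minimum
  f''(1.4445) = -7.7460 < 0 → local maximum

Critical points: x = asin(1/4)/2 ≈ 0.1263 (local minimum); x = -asin(1/4)/2 + pi/2 ≈ 1.4445 (local maximum)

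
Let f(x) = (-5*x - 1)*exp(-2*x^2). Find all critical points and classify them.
f'(x) = (4*x*(5*x + 1) - 5)*exp(-2*x^2)

Solve f'(x) = 0:
  f'(x) = (20*x^2 + 4*x - 5)·exp(-2*x^2) and exp(-2*x^2) > 0 for every x, so f'(x) = 0 ⇔ 20*x^2 + 4*x - 5 = 0.
  20*x^2 + 4*x - 5 = 0 has no rational roots; quadratic formula: x = (-4 ± √416)/40.
  ⇒ x = -sqrt(26)/10 - 1/10 ≈ -0.6099, -1/10 + sqrt(26)/10 ≈ 0.4099

f''(x) = 4*(-20*x^3 - 4*x^2 + 15*x + 1)*exp(-2*x^2)
Second-derivative test at each critical point:
  f''(-0.6099) = -9.6928 < 0 → local maximum
  f''(0.4099) = 14.5749 > 0 → local minimum

Critical points: x = -sqrt(26)/10 - 1/10 ≈ -0.6099 (local maximum); x = -1/10 + sqrt(26)/10 ≈ 0.4099 (local minimum)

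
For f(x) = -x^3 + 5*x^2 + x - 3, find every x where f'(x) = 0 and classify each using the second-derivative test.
f'(x) = -3*x^2 + 10*x + 1

Solve f'(x) = 0:
  3*x^2 - 10*x - 1 = 0 has no rational roots; quadratic formula: x = (10 ± √112)/6.
  ⇒ x = 5/3 - 2*sqrt(7)/3 ≈ -0.0972, 5/3 + 2*sqrt(7)/3 ≈ 3.4305

f''(x) = 10 - 6*x
Second-derivative test at each critical point:
  f''(-0.0972) = 10.5830 > 0 → local minimum
  f''(3.4305) = -10.5830 < 0 → local maximum

Critical points: x = 5/3 - 2*sqrt(7)/3 ≈ -0.0972 (local minimum); x = 5/3 + 2*sqrt(7)/3 ≈ 3.4305 (local maximum)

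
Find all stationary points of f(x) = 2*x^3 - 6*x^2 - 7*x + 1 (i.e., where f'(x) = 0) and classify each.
f'(x) = 6*x^2 - 12*x - 7

Solve f'(x) = 0:
  6*x^2 - 12*x - 7 = 0 has no rational roots; quadratic formula: x = (12 ± √312)/12.
  ⇒ x = 1 - sqrt(78)/6 ≈ -0.4720, 1 + sqrt(78)/6 ≈ 2.4720

f''(x) = 12*x - 12
Second-derivative test at each critical point:
  f''(-0.4720) = -17.6635 < 0 → local maximum
  f''(2.4720) = 17.6635 > 0 → local minimum

Critical points: x = 1 - sqrt(78)/6 ≈ -0.4720 (local maximum); x = 1 + sqrt(78)/6 ≈ 2.4720 (local minimum)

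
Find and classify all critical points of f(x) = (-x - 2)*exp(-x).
f'(x) = (x + 1)*exp(-x)

Solve f'(x) = 0:
  f'(x) = (x + 1)·exp(-x) and exp(-x) > 0 for every x, so f'(x) = 0 ⇔ x + 1 = 0.
  x + 1 = 0.
  ⇒ x = -1

f''(x) = -x*exp(-x)
Second-derivative test at each critical point:
  f''(-1) = 2.7183 > 0 → local minimum

Critical points: x = -1 (local minimum)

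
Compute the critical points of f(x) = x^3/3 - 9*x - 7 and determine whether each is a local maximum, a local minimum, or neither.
f'(x) = x^2 - 9

Solve f'(x) = 0:
  Factor: x^2 - 9 = (x - 3)*(x + 3) = 0.
  ⇒ x = -3, 3

f''(x) = 2*x
Second-derivative test at each critical point:
  f''(-3) = -6 < 0 → local maximum
  f''(3) = 6 > 0 → local minimum

Critical points: x = -3 (local maximum); x = 3 (local minimum)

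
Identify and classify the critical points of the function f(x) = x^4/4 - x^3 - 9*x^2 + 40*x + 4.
f'(x) = x^3 - 3*x^2 - 18*x + 40

Solve f'(x) = 0:
  Factor: x^3 - 3*x^2 - 18*x + 40 = (x - 5)*(x - 2)*(x + 4) = 0.
  ⇒ x = -4, 2, 5

f''(x) = 3*x^2 - 6*x - 18
Second-derivative test at each critical point:
  f''(-4) = 54 > 0 → local minimum
  f''(2) = -18 < 0 → local maximum
  f''(5) = 27 > 0 → local minimum

Critical points: x = -4 (local minimum); x = 2 (local maximum); x = 5 (local minimum)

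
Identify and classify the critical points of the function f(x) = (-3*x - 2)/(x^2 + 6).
f'(x) = (3*x^2 + 4*x - 18)/(x^4 + 12*x^2 + 36)

Solve f'(x) = 0:
  f'(x) = (3*x^2 + 4*x - 18)/(x^2 + 6)^2; the denominator is positive wherever f is defined, so f'(x) = 0 ⇔ 3*x^2 + 4*x - 18 = 0.
  3*x^2 + 4*x - 18 = 0 has no rational roots; quadratic formula: x = (-4 ± √232)/6.
  ⇒ x = -sqrt(58)/3 - 2/3 ≈ -3.2053, -2/3 + sqrt(58)/3 ≈ 1.8719

f''(x) = 2*(-4*x^2*(3*x + 2) + (9*x + 2)*(x^2 + 6))/(x^2 + 6)^3
Second-derivative test at each critical point:
  f''(-3.2053) = -0.0575 < 0 → local maximum
  f''(1.8719) = 0.1686 > 0 → local minimum

Critical points: x = -sqrt(58)/3 - 2/3 ≈ -3.2053 (local maximum); x = -2/3 + sqrt(58)/3 ≈ 1.8719 (local minimum)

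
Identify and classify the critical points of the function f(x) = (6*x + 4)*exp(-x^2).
f'(x) = 2*(-2*x*(3*x + 2) + 3)*exp(-x^2)

Solve f'(x) = 0:
  f'(x) = (-12*x^2 - 8*x + 6)·exp(-x^2) and exp(-x^2) > 0 for every x, so f'(x) = 0 ⇔ -12*x^2 - 8*x + 6 = 0.
  Factor: -12*x^2 - 8*x + 6 = -2*(6*x^2 + 4*x - 3); 6*x^2 + 4*x - 3 = 0 has no rational roots; quadratic formula: x = (-4 ± √88)/12.
  ⇒ x = -sqrt(22)/6 - 1/3 ≈ -1.1151, -1/3 + sqrt(22)/6 ≈ 0.4484

f''(x) = 4*(2*x^2*(3*x + 2) - 9*x - 2)*exp(-x^2)
Second-derivative test at each critical point:
  f''(-1.1151) = 5.4110 > 0 → local minimum
  f''(0.4484) = -15.3444 < 0 → local maximum

Critical points: x = -sqrt(22)/6 - 1/3 ≈ -1.1151 (local minimum); x = -1/3 + sqrt(22)/6 ≈ 0.4484 (local maximum)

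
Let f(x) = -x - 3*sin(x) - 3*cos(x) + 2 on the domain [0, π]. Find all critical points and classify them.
f'(x) = -3*sqrt(2)*cos(x + pi/4) - 1

Solve f'(x) = 0 on [0, π]:
  f'(x) = 0 ⇔ 3*sin(x) - 3*cos(x) = 1. Write the left side as R·cos(x + φ) with R = √((-3)² + (-3)²) = 3*sqrt(2), cos φ = -sqrt(2)/2, sin φ = -sqrt(2)/2; then cos(x + φ) = sqrt(2)/6. Solve for x and keep the solutions lying in [0, π].
  ⇒ x = atan((1 + sqrt(17))/(-1 + sqrt(17))) ≈ 1.0233

f''(x) = 3*sqrt(2)*sin(x + pi/4)
Second-derivative test at each critical point:
  f''(1.0233) = 4.1231 > 0 → local minimum

Critical points: x = atan((1 + sqrt(17))/(-1 + sqrt(17))) ≈ 1.0233 (local minimum)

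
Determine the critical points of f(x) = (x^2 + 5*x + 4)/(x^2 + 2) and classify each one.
f'(x) = (-5*x^2 - 4*x + 10)/(x^4 + 4*x^2 + 4)

Solve f'(x) = 0:
  f'(x) = -(5*x^2 + 4*x - 10)/(x^2 + 2)^2; the denominator is positive wherever f is defined, so f'(x) = 0 ⇔ -5*x^2 - 4*x + 10 = 0.
  5*x^2 + 4*x - 10 = 0 has no rational roots; quadratic formula: x = (-4 ± √216)/10.
  ⇒ x = -3*sqrt(6)/5 - 2/5 ≈ -1.8697, -2/5 + 3*sqrt(6)/5 ≈ 1.0697

f''(x) = 2*(5*x^3 + 6*x^2 - 30*x - 4)/(x^6 + 6*x^4 + 12*x^2 + 8)
Second-derivative test at each critical point:
  f''(-1.8697) = 0.4866 > 0 → local minimum
  f''(1.0697) = -1.4866 < 0 → local maximum

Critical points: x = -3*sqrt(6)/5 - 2/5 ≈ -1.8697 (local minimum); x = -2/5 + 3*sqrt(6)/5 ≈ 1.0697 (local maximum)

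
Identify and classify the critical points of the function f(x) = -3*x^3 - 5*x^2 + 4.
f'(x) = x*(-9*x - 10)

Solve f'(x) = 0:
  Factor: -9*x^2 - 10*x = -x*(9*x + 10) = 0.
  ⇒ x = -10/9, 0

f''(x) = -18*x - 10
Second-derivative test at each critical point:
  f''(-10/9) = 10 > 0 → local minimum
  f''(0) = -10 < 0 → local maximum

Critical points: x = -10/9 (local minimum); x = 0 (local maximum)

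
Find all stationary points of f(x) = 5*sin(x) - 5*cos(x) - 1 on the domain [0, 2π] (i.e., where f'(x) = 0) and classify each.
f'(x) = 5*sqrt(2)*sin(x + pi/4)

Solve f'(x) = 0 on [0, 2π]:
  f'(x) = 0 ⇔ 5*cos(x) = -5*sin(x) ⇔ tan(x) = -1, i.e. x = arctan(-1) + nπ; keep the solutions lying in [0, 2π].
  ⇒ x = 3*pi/4 ≈ 2.3562, 7*pi/4 ≈ 5.4978

f''(x) = 5*sqrt(2)*cos(x + pi/4)
Second-derivative test at each critical point:
  f''(2.3562) = -7.0711 < 0 → local maximum
  f''(5.4978) = 7.0711 > 0 → local minimum

Critical points: x = 3*pi/4 ≈ 2.3562 (local maximum); x = 7*pi/4 ≈ 5.4978 (local minimum)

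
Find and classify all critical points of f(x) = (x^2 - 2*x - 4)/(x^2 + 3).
f'(x) = 2*(x^2 + 7*x - 3)/(x^4 + 6*x^2 + 9)

Solve f'(x) = 0:
  f'(x) = 2*(x^2 + 7*x - 3)/(x^2 + 3)^2; the denominator is positive wherever f is defined, so f'(x) = 0 ⇔ 2*x^2 + 14*x - 6 = 0.
  Factor: 2*x^2 + 14*x - 6 = 2*(x^2 + 7*x - 3); x^2 + 7*x - 3 = 0 has no rational roots; quadratic formula: x = (-7 ± √61)/2.
  ⇒ x = -sqrt(61)/2 - 7/2 ≈ -7.4051, -7/2 + sqrt(61)/2 ≈ 0.4051

f''(x) = 2*(-2*x^3 - 21*x^2 + 18*x + 21)/(x^6 + 9*x^4 + 27*x^2 + 27)
Second-derivative test at each critical point:
  f''(-7.4051) = -0.0047 < 0 → local maximum
  f''(0.4051) = 1.5602 > 0 → local minimum

Critical points: x = -sqrt(61)/2 - 7/2 ≈ -7.4051 (local maximum); x = -7/2 + sqrt(61)/2 ≈ 0.4051 (local minimum)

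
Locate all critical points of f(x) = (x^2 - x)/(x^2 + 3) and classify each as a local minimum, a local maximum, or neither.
f'(x) = (x^2 + 6*x - 3)/(x^4 + 6*x^2 + 9)

Solve f'(x) = 0:
  f'(x) = (x^2 + 6*x - 3)/(x^2 + 3)^2; the denominator is positive wherever f is defined, so f'(x) = 0 ⇔ x^2 + 6*x - 3 = 0.
  x^2 + 6*x - 3 = 0 has no rational roots; quadratic formula: x = (-6 ± √48)/2.
  ⇒ x = -2*sqrt(3) - 3 ≈ -6.4641, -3 + 2*sqrt(3) ≈ 0.4641

f''(x) = 2*(-x^3 - 9*x^2 + 9*x + 9)/(x^6 + 9*x^4 + 27*x^2 + 27)
Second-derivative test at each critical point:
  f''(-6.4641) = -0.0035 < 0 → local maximum
  f''(0.4641) = 0.6701 > 0 → local minimum

Critical points: x = -2*sqrt(3) - 3 ≈ -6.4641 (local maximum); x = -3 + 2*sqrt(3) ≈ 0.4641 (local minimum)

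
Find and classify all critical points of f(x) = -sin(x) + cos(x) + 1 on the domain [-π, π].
f'(x) = -sin(x) - cos(x)

Solve f'(x) = 0 on [-π, π]:
  f'(x) = 0 ⇔ -cos(x) = sin(x) ⇔ tan(x) = -1, i.e. x = arctan(-1) + nπ; keep the solutions lying in [-π, π].
  ⇒ x = -pi/4 ≈ -0.7854, 3*pi/4 ≈ 2.3562

f''(x) = sin(x) - cos(x)
Second-derivative test at each critical point:
  f''(-0.7854) = -1.4142 < 0 → local maximum
  f''(2.3562) = 1.4142 > 0 → local minimum

Critical points: x = -pi/4 ≈ -0.7854 (local maximum); x = 3*pi/4 ≈ 2.3562 (local minimum)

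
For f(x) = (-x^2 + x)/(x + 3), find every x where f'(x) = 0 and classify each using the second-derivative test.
f'(x) = (-x^2 - 6*x + 3)/(x^2 + 6*x + 9)

Solve f'(x) = 0:
  f'(x) = -(x^2 + 6*x - 3)/(x + 3)^2; the denominator is positive wherever f is defined, so f'(x) = 0 ⇔ -x^2 - 6*x + 3 = 0.
  x^2 + 6*x - 3 = 0 has no rational roots; quadratic formula: x = (-6 ± √48)/2.
  ⇒ x = -2*sqrt(3) - 3 ≈ -6.4641, -3 + 2*sqrt(3) ≈ 0.4641

f''(x) = -24/(x^3 + 9*x^2 + 27*x + 27)
Second-derivative test at each critical point:
  f''(-6.4641) = 0.5774 > 0 → local minimum
  f''(0.4641) = -0.5774 < 0 → local maximum

Critical points: x = -2*sqrt(3) - 3 ≈ -6.4641 (local minimum); x = -3 + 2*sqrt(3) ≈ 0.4641 (local maximum)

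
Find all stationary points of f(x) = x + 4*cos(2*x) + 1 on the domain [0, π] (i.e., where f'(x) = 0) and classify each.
f'(x) = 1 - 8*sin(2*x)

Solve f'(x) = 0 on [0, π]:
  f'(x) = 0 ⇔ sin(2*x) = 1/8, i.e. 2*x = arcsin(1/8) + 2nπ or 2*x = π − arcsin(1/8) + 2nπ; keep the solutions lying in [0, π].
  ⇒ x = asin(1/8)/2 ≈ 0.0627, -asin(1/8)/2 + pi/2 ≈ 1.5081

f''(x) = -16*cos(2*x)
Second-derivative test at each critical point:
  f''(0.0627) = -15.8745 < 0 → local maximum
  f''(1.5081) = 15.8745 > 0 → local minimum

Critical points: x = asin(1/8)/2 ≈ 0.0627 (local maximum); x = -asin(1/8)/2 + pi/2 ≈ 1.5081 (local minimum)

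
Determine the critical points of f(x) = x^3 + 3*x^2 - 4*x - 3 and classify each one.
f'(x) = 3*x^2 + 6*x - 4

Solve f'(x) = 0:
  3*x^2 + 6*x - 4 = 0 has no rational roots; quadratic formula: x = (-6 ± √84)/6.
  ⇒ x = -sqrt(21)/3 - 1 ≈ -2.5275, -1 + sqrt(21)/3 ≈ 0.5275

f''(x) = 6*x + 6
Second-derivative test at each critical point:
  f''(-2.5275) = -9.1652 < 0 → local maximum
  f''(0.5275) = 9.1652 > 0 → local minimum

Critical points: x = -sqrt(21)/3 - 1 ≈ -2.5275 (local maximum); x = -1 + sqrt(21)/3 ≈ 0.5275 (local minimum)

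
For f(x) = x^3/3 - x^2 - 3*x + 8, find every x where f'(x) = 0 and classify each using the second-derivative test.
f'(x) = x^2 - 2*x - 3

Solve f'(x) = 0:
  Factor: x^2 - 2*x - 3 = (x - 3)*(x + 1) = 0.
  ⇒ x = -1, 3

f''(x) = 2*x - 2
Second-derivative test at each critical point:
  f''(-1) = -4 < 0 → local maximum
  f''(3) = 4 > 0 → local minimum

Critical points: x = -1 (local maximum); x = 3 (local minimum)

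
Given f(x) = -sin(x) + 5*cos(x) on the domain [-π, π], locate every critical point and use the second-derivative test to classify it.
f'(x) = -5*sin(x) - cos(x)

Solve f'(x) = 0 on [-π, π]:
  f'(x) = 0 ⇔ -cos(x) = 5*sin(x) ⇔ tan(x) = -1/5, i.e. x = arctan(-1/5) + nπ; keep the solutions lying in [-π, π].
  ⇒ x = -atan(1/5) ≈ -0.1974, pi - atan(1/5) ≈ 2.9442

f''(x) = sin(x) - 5*cos(x)
Second-derivative test at each critical point:
  f''(-0.1974) = -5.0990 < 0 → local maximum
  f''(2.9442) = 5.0990 > 0 → local minimum

Critical points: x = -atan(1/5) ≈ -0.1974 (local maximum); x = pi - atan(1/5) ≈ 2.9442 (local minimum)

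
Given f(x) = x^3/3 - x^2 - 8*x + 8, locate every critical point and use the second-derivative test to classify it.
f'(x) = x^2 - 2*x - 8

Solve f'(x) = 0:
  Factor: x^2 - 2*x - 8 = (x - 4)*(x + 2) = 0.
  ⇒ x = -2, 4

f''(x) = 2*x - 2
Second-derivative test at each critical point:
  f''(-2) = -6 < 0 → local maximum
  f''(4) = 6 > 0 → local minimum

Critical points: x = -2 (local maximum); x = 4 (local minimum)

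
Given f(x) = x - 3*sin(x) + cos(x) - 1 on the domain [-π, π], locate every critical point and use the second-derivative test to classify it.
f'(x) = -sin(x) - 3*cos(x) + 1

Solve f'(x) = 0 on [-π, π]:
  f'(x) = 0 ⇔ -sin(x) - 3*cos(x) = -1. Write the left side as R·cos(x + φ) with R = √((-3)² + 1²) = sqrt(10), cos φ = -3*sqrt(10)/10, sin φ = sqrt(10)/10; then cos(x + φ) = -sqrt(10)/10. Solve for x and keep the solutions lying in [-π, π].
  ⇒ x = -atan(4/3) ≈ -0.9273, pi/2 ≈ 1.5708

f''(x) = 3*sin(x) - cos(x)
Second-derivative test at each critical point:
  f''(-0.9273) = -3 < 0 → local maximum
  f''(1.5708) = 3 > 0 → local minimum

Critical points: x = -atan(4/3) ≈ -0.9273 (local maximum); x = pi/2 ≈ 1.5708 (local minimum)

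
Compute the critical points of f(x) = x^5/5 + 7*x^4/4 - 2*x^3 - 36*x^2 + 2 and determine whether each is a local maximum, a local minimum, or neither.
f'(x) = x*(x^3 + 7*x^2 - 6*x - 72)

Solve f'(x) = 0:
  Factor: x^4 + 7*x^3 - 6*x^2 - 72*x = x*(x - 3)*(x + 4)*(x + 6) = 0.
  ⇒ x = -6, -4, 0, 3

f''(x) = 4*x^3 + 21*x^2 - 12*x - 72
Second-derivative test at each critical point:
  f''(-6) = -108 < 0 → local maximum
  f''(-4) = 56 > 0 → local minimum
  f''(0) = -72 < 0 → local maximum
  f''(3) = 189 > 0 → local minimum

Critical points: x = -6 (local maximum); x = -4 (local minimum); x = 0 (local maximum); x = 3 (local minimum)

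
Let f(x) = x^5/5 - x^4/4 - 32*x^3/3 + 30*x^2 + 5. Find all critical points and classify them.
f'(x) = x*(x^3 - x^2 - 32*x + 60)

Solve f'(x) = 0:
  Factor: x^4 - x^3 - 32*x^2 + 60*x = x*(x - 5)*(x - 2)*(x + 6) = 0.
  ⇒ x = -6, 0, 2, 5

f''(x) = 4*x^3 - 3*x^2 - 64*x + 60
Second-derivative test at each critical point:
  f''(-6) = -528 < 0 → local maximum
  f''(0) = 60 > 0 → local minimum
  f''(2) = -48 < 0 → local maximum
  f''(5) = 165 > 0 → local minimum

Critical points: x = -6 (local maximum); x = 0 (local minimum); x = 2 (local maximum); x = 5 (local minimum)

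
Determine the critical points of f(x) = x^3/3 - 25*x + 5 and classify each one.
f'(x) = x^2 - 25

Solve f'(x) = 0:
  Factor: x^2 - 25 = (x - 5)*(x + 5) = 0.
  ⇒ x = -5, 5

f''(x) = 2*x
Second-derivative test at each critical point:
  f''(-5) = -10 < 0 → local maximum
  f''(5) = 10 > 0 → local minimum

Critical points: x = -5 (local maximum); x = 5 (local minimum)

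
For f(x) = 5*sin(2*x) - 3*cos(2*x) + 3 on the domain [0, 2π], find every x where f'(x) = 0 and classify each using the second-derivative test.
f'(x) = 6*sin(2*x) + 10*cos(2*x)

Solve f'(x) = 0 on [0, 2π]:
  f'(x) = 0 ⇔ 5*cos(2*x) = -3*sin(2*x) ⇔ tan(2*x) = -5/3, i.e. 2*x = arctan(-5/3) + nπ; keep the solutions lying in [0, 2π].
  ⇒ x = -atan(5/3)/2 + pi/2 ≈ 1.0556, pi - atan(5/3)/2 ≈ 2.6264, -atan(5/3)/2 + 3*pi/2 ≈ 4.1972, -atan(5/3)/2 + 2*pi ≈ 5.7680

f''(x) = -20*sin(2*x) + 12*cos(2*x)
Second-derivative test at each critical point:
  f''(1.0556) = -23.3238 < 0 → local maximum
  f''(2.6264) = 23.3238 > 0 → local minimum
  f''(4.1972) = -23.3238 < 0 → local maximum
  f''(5.7680) = 23.3238 > 0 → local minimum

Critical points: x = -atan(5/3)/2 + pi/2 ≈ 1.0556 (local maximum); x = pi - atan(5/3)/2 ≈ 2.6264 (local minimum); x = -atan(5/3)/2 + 3*pi/2 ≈ 4.1972 (local maximum); x = -atan(5/3)/2 + 2*pi ≈ 5.7680 (local minimum)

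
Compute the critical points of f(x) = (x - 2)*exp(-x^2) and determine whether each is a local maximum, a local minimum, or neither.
f'(x) = (-2*x*(x - 2) + 1)*exp(-x^2)

Solve f'(x) = 0:
  f'(x) = (-2*x^2 + 4*x + 1)·exp(-x^2) and exp(-x^2) > 0 for every x, so f'(x) = 0 ⇔ -2*x^2 + 4*x + 1 = 0.
  2*x^2 - 4*x - 1 = 0 has no rational roots; quadratic formula: x = (4 ± √24)/4.
  ⇒ x = 1 - sqrt(6)/2 ≈ -0.2247, 1 + sqrt(6)/2 ≈ 2.2247

f''(x) = 2*(2*x^2*(x - 2) - 3*x + 2)*exp(-x^2)
Second-derivative test at each critical point:
  f''(-0.2247) = 4.6577 > 0 → local minimum
  f''(2.2247) = -0.0347 < 0 → local maximum

Critical points: x = 1 - sqrt(6)/2 ≈ -0.2247 (local minimum); x = 1 + sqrt(6)/2 ≈ 2.2247 (local maximum)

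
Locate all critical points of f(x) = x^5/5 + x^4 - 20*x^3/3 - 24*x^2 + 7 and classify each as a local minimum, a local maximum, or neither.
f'(x) = x*(x^3 + 4*x^2 - 20*x - 48)

Solve f'(x) = 0:
  Factor: x^4 + 4*x^3 - 20*x^2 - 48*x = x*(x - 4)*(x + 2)*(x + 6) = 0.
  ⇒ x = -6, -2, 0, 4

f''(x) = 4*x^3 + 12*x^2 - 40*x - 48
Second-derivative test at each critical point:
  f''(-6) = -240 < 0 → local maximum
  f''(-2) = 48 > 0 → local minimum
  f''(0) = -48 < 0 → local maximum
  f''(4) = 240 > 0 → local minimum

Critical points: x = -6 (local maximum); x = -2 (local minimum); x = 0 (local maximum); x = 4 (local minimum)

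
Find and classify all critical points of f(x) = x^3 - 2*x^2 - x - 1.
f'(x) = 3*x^2 - 4*x - 1

Solve f'(x) = 0:
  3*x^2 - 4*x - 1 = 0 has no rational roots; quadratic formula: x = (4 ± √28)/6.
  ⇒ x = 2/3 - sqrt(7)/3 ≈ -0.2153, 2/3 + sqrt(7)/3 ≈ 1.5486

f''(x) = 6*x - 4
Second-derivative test at each critical point:
  f''(-0.2153) = -5.2915 < 0 → local maximum
  f''(1.5486) = 5.2915 > 0 → local minimum

Critical points: x = 2/3 - sqrt(7)/3 ≈ -0.2153 (local maximum); x = 2/3 + sqrt(7)/3 ≈ 1.5486 (local minimum)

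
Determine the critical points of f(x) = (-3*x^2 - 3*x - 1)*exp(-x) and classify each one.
f'(x) = (3*x^2 - 3*x - 2)*exp(-x)

Solve f'(x) = 0:
  f'(x) = (3*x^2 - 3*x - 2)·exp(-x) and exp(-x) > 0 for every x, so f'(x) = 0 ⇔ 3*x^2 - 3*x - 2 = 0.
  3*x^2 - 3*x - 2 = 0 has no rational roots; quadratic formula: x = (3 ± √33)/6.
  ⇒ x = 1/2 - sqrt(33)/6 ≈ -0.4574, 1/2 + sqrt(33)/6 ≈ 1.4574

f''(x) = (-3*x^2 + 9*x - 1)*exp(-x)
Second-derivative test at each critical point:
  f''(-0.4574) = -9.0764 < 0 → local maximum
  f''(1.4574) = 1.3375 > 0 → local minimum

Critical points: x = 1/2 - sqrt(33)/6 ≈ -0.4574 (local maximum); x = 1/2 + sqrt(33)/6 ≈ 1.4574 (local minimum)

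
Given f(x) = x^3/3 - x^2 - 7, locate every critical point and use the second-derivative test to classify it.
f'(x) = x*(x - 2)

Solve f'(x) = 0:
  Factor: x^2 - 2*x = x*(x - 2) = 0.
  ⇒ x = 0, 2

f''(x) = 2*x - 2
Second-derivative test at each critical point:
  f''(0) = -2 < 0 → local maximum
  f''(2) = 2 > 0 → local minimum

Critical points: x = 0 (local maximum); x = 2 (local minimum)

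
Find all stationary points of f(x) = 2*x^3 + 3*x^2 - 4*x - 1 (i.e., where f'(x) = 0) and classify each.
f'(x) = 6*x^2 + 6*x - 4

Solve f'(x) = 0:
  Factor: 6*x^2 + 6*x - 4 = 2*(3*x^2 + 3*x - 2); 3*x^2 + 3*x - 2 = 0 has no rational roots; quadratic formula: x = (-3 ± √33)/6.
  ⇒ x = -sqrt(33)/6 - 1/2 ≈ -1.4574, -1/2 + sqrt(33)/6 ≈ 0.4574

f''(x) = 12*x + 6
Second-derivative test at each critical point:
  f''(-1.4574) = -11.4891 < 0 → local maximum
  f''(0.4574) = 11.4891 > 0 → local minimum

Critical points: x = -sqrt(33)/6 - 1/2 ≈ -1.4574 (local maximum); x = -1/2 + sqrt(33)/6 ≈ 0.4574 (local minimum)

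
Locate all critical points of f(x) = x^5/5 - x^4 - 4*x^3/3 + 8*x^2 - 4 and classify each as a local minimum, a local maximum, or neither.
f'(x) = x*(x^3 - 4*x^2 - 4*x + 16)

Solve f'(x) = 0:
  Factor: x^4 - 4*x^3 - 4*x^2 + 16*x = x*(x - 4)*(x - 2)*(x + 2) = 0.
  ⇒ x = -2, 0, 2, 4

f''(x) = 4*x^3 - 12*x^2 - 8*x + 16
Second-derivative test at each critical point:
  f''(-2) = -48 < 0 → local maximum
  f''(0) = 16 > 0 → local minimum
  f''(2) = -16 < 0 → local maximum
  f''(4) = 48 > 0 → local minimum

Critical points: x = -2 (local maximum); x = 0 (local minimum); x = 2 (local maximum); x = 4 (local minimum)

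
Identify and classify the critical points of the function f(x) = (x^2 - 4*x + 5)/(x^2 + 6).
f'(x) = 2*(2*x^2 + x - 12)/(x^4 + 12*x^2 + 36)

Solve f'(x) = 0:
  f'(x) = 2*(2*x^2 + x - 12)/(x^2 + 6)^2; the denominator is positive wherever f is defined, so f'(x) = 0 ⇔ 4*x^2 + 2*x - 24 = 0.
  Factor: 4*x^2 + 2*x - 24 = 2*(2*x^2 + x - 12); 2*x^2 + x - 12 = 0 has no rational roots; quadratic formula: x = (-1 ± √97)/4.
  ⇒ x = -sqrt(97)/4 - 1/4 ≈ -2.7122, -1/4 + sqrt(97)/4 ≈ 2.2122

f''(x) = 2*(-4*x^3 - 3*x^2 + 72*x + 6)/(x^6 + 18*x^4 + 108*x^2 + 216)
Second-derivative test at each critical point:
  f''(-2.7122) = -0.1104 < 0 → local maximum
  f''(2.2122) = 0.1660 > 0 → local minimum

Critical points: x = -sqrt(97)/4 - 1/4 ≈ -2.7122 (local maximum); x = -1/4 + sqrt(97)/4 ≈ 2.2122 (local minimum)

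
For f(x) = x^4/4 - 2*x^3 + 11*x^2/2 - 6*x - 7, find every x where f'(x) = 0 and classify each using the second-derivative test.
f'(x) = x^3 - 6*x^2 + 11*x - 6

Solve f'(x) = 0:
  Factor: x^3 - 6*x^2 + 11*x - 6 = (x - 3)*(x - 2)*(x - 1) = 0.
  ⇒ x = 1, 2, 3

f''(x) = 3*x^2 - 12*x + 11
Second-derivative test at each critical point:
  f''(1) = 2 > 0 → local minimum
  f''(2) = -1 < 0 → local maximum
  f''(3) = 2 > 0 → local minimum

Critical points: x = 1 (local minimum); x = 2 (local maximum); x = 3 (local minimum)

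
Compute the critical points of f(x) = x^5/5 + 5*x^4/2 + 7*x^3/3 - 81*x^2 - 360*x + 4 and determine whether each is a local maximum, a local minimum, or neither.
f'(x) = x^4 + 10*x^3 + 7*x^2 - 162*x - 360

Solve f'(x) = 0:
  Factor: x^4 + 10*x^3 + 7*x^2 - 162*x - 360 = (x - 4)*(x + 3)*(x + 5)*(x + 6) = 0.
  ⇒ x = -6, -5, -3, 4

f''(x) = 4*x^3 + 30*x^2 + 14*x - 162
Second-derivative test at each critical point:
  f''(-6) = -30 < 0 → local maximum
  f''(-5) = 18 > 0 → local minimum
  f''(-3) = -42 < 0 → local maximum
  f''(4) = 630 > 0 → local minimum

Critical points: x = -6 (local maximum); x = -5 (local minimum); x = -3 (local maximum); x = 4 (local minimum)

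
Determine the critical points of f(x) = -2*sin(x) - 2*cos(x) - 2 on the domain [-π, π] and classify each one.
f'(x) = -2*sqrt(2)*cos(x + pi/4)

Solve f'(x) = 0 on [-π, π]:
  f'(x) = 0 ⇔ -2*cos(x) = -2*sin(x) ⇔ tan(x) = 1, i.e. x = arctan(1) + nπ; keep the solutions lying in [-π, π].
  ⇒ x = -3*pi/4 ≈ -2.3562, pi/4 ≈ 0.7854

f''(x) = 2*sqrt(2)*sin(x + pi/4)
Second-derivative test at each critical point:
  f''(-2.3562) = -2.8284 < 0 → local maximum
  f''(0.7854) = 2.8284 > 0 → local minimum

Critical points: x = -3*pi/4 ≈ -2.3562 (local maximum); x = pi/4 ≈ 0.7854 (local minimum)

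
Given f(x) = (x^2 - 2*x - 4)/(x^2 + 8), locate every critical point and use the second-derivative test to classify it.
f'(x) = 2*(x^2 + 12*x - 8)/(x^4 + 16*x^2 + 64)

Solve f'(x) = 0:
  f'(x) = 2*(x^2 + 12*x - 8)/(x^2 + 8)^2; the denominator is positive wherever f is defined, so f'(x) = 0 ⇔ 2*x^2 + 24*x - 16 = 0.
  Factor: 2*x^2 + 24*x - 16 = 2*(x^2 + 12*x - 8); x^2 + 12*x - 8 = 0 has no rational roots; quadratic formula: x = (-12 ± √176)/2.
  ⇒ x = -2*sqrt(11) - 6 ≈ -12.6332, -6 + 2*sqrt(11) ≈ 0.6332

f''(x) = 4*(-x^3 - 18*x^2 + 24*x + 48)/(x^6 + 24*x^4 + 192*x^2 + 512)
Second-derivative test at each critical point:
  f''(-12.6332) = -0.0009 < 0 → local maximum
  f''(0.6332) = 0.3759 > 0 → local minimum

Critical points: x = -2*sqrt(11) - 6 ≈ -12.6332 (local maximum); x = -6 + 2*sqrt(11) ≈ 0.6332 (local minimum)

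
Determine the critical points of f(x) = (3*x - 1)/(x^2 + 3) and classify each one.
f'(x) = (-3*x^2 + 2*x + 9)/(x^4 + 6*x^2 + 9)

Solve f'(x) = 0:
  f'(x) = -(3*x^2 - 2*x - 9)/(x^2 + 3)^2; the denominator is positive wherever f is defined, so f'(x) = 0 ⇔ -3*x^2 + 2*x + 9 = 0.
  3*x^2 - 2*x - 9 = 0 has no rational roots; quadratic formula: x = (2 ± √112)/6.
  ⇒ x = 1/3 - 2*sqrt(7)/3 ≈ -1.4305, 1/3 + 2*sqrt(7)/3 ≈ 2.0972

f''(x) = 2*(4*x^2*(3*x - 1) + (1 - 9*x)*(x^2 + 3))/(x^2 + 3)^3
Second-derivative test at each critical point:
  f''(-1.4305) = 0.4156 > 0 → local minimum
  f''(2.0972) = -0.1934 < 0 → local maximum

Critical points: x = 1/3 - 2*sqrt(7)/3 ≈ -1.4305 (local minimum); x = 1/3 + 2*sqrt(7)/3 ≈ 2.0972 (local maximum)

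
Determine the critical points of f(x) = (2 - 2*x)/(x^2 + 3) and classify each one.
f'(x) = 2*(-x^2 + 2*x*(x - 1) - 3)/(x^2 + 3)^2

Solve f'(x) = 0:
  f'(x) = 2*(x - 3)*(x + 1)/(x^2 + 3)^2; the denominator is positive wherever f is defined, so f'(x) = 0 ⇔ 2*x^2 - 4*x - 6 = 0.
  Factor: 2*x^2 - 4*x - 6 = 2*(x - 3)*(x + 1) = 0.
  ⇒ x = -1, 3

f''(x) = 4*(4*x^2*(1 - x) + (3*x - 1)*(x^2 + 3))/(x^2 + 3)^3
Second-derivative test at each critical point:
  f''(-1) = -1/2 < 0 → local maximum
  f''(3) = 1/18 > 0 → local minimum

Critical points: x = -1 (local maximum); x = 3 (local minimum)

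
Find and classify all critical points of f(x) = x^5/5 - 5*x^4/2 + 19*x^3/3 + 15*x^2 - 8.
f'(x) = x*(x^3 - 10*x^2 + 19*x + 30)

Solve f'(x) = 0:
  Factor: x^4 - 10*x^3 + 19*x^2 + 30*x = x*(x - 6)*(x - 5)*(x + 1) = 0.
  ⇒ x = -1, 0, 5, 6

f''(x) = 4*x^3 - 30*x^2 + 38*x + 30
Second-derivative test at each critical point:
  f''(-1) = -42 < 0 → local maximum
  f''(0) = 30 > 0 → local minimum
  f''(5) = -30 < 0 → local maximum
  f''(6) = 42 > 0 → local minimum

Critical points: x = -1 (local maximum); x = 0 (local minimum); x = 5 (local maximum); x = 6 (local minimum)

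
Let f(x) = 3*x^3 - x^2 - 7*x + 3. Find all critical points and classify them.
f'(x) = 9*x^2 - 2*x - 7

Solve f'(x) = 0:
  Factor: 9*x^2 - 2*x - 7 = (x - 1)*(9*x + 7) = 0.
  ⇒ x = -7/9, 1

f''(x) = 18*x - 2
Second-derivative test at each critical point:
  f''(-7/9) = -16 < 0 → local maximum
  f''(1) = 16 > 0 → local minimum

Critical points: x = -7/9 (local maximum); x = 1 (local minimum)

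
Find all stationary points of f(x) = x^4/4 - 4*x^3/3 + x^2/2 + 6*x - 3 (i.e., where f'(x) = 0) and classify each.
f'(x) = x^3 - 4*x^2 + x + 6

Solve f'(x) = 0:
  Factor: x^3 - 4*x^2 + x + 6 = (x - 3)*(x - 2)*(x + 1) = 0.
  ⇒ x = -1, 2, 3

f''(x) = 3*x^2 - 8*x + 1
Second-derivative test at each critical point:
  f''(-1) = 12 > 0 → local minimum
  f''(2) = -3 < 0 → local maximum
  f''(3) = 4 > 0 → local minimum

Critical points: x = -1 (local minimum); x = 2 (local maximum); x = 3 (local minimum)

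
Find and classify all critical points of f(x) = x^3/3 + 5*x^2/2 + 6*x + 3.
f'(x) = x^2 + 5*x + 6

Solve f'(x) = 0:
  Factor: x^2 + 5*x + 6 = (x + 2)*(x + 3) = 0.
  ⇒ x = -3, -2

f''(x) = 2*x + 5
Second-derivative test at each critical point:
  f''(-3) = -1 < 0 → local maximum
  f''(-2) = 1 > 0 → local minimum

Critical points: x = -3 (local maximum); x = -2 (local minimum)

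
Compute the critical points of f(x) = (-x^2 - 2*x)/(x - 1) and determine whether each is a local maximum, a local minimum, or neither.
f'(x) = (-x^2 + 2*x + 2)/(x^2 - 2*x + 1)

Solve f'(x) = 0:
  f'(x) = -(x^2 - 2*x - 2)/(x - 1)^2; the denominator is positive wherever f is defined, so f'(x) = 0 ⇔ -x^2 + 2*x + 2 = 0.
  x^2 - 2*x - 2 = 0 has no rational roots; quadratic formula: x = (2 ± √12)/2.
  ⇒ x = 1 - sqrt(3) ≈ -0.7321, 1 + sqrt(3) ≈ 2.7321

f''(x) = -6/(x^3 - 3*x^2 + 3*x - 1)
Second-derivative test at each critical point:
  f''(-0.7321) = 1.1547 > 0 → local minimum
  f''(2.7321) = -1.1547 < 0 → local maximum

Critical points: x = 1 - sqrt(3) ≈ -0.7321 (local minimum); x = 1 + sqrt(3) ≈ 2.7321 (local maximum)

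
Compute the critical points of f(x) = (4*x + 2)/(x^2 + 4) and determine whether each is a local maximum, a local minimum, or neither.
f'(x) = 4*(-x^2 - x + 4)/(x^4 + 8*x^2 + 16)

Solve f'(x) = 0:
  f'(x) = -4*(x^2 + x - 4)/(x^2 + 4)^2; the denominator is positive wherever f is defined, so f'(x) = 0 ⇔ -4*x^2 - 4*x + 16 = 0.
  Factor: -4*x^2 - 4*x + 16 = -4*(x^2 + x - 4); x^2 + x - 4 = 0 has no rational roots; quadratic formula: x = (-1 ± √17)/2.
  ⇒ x = -sqrt(17)/2 - 1/2 ≈ -2.5616, -1/2 + sqrt(17)/2 ≈ 1.5616

f''(x) = 4*(4*x^2*(2*x + 1) - (6*x + 1)*(x^2 + 4))/(x^2 + 4)^3
Second-derivative test at each critical point:
  f''(-2.5616) = 0.1479 > 0 → local minimum
  f''(1.5616) = -0.3979 < 0 → local maximum

Critical points: x = -sqrt(17)/2 - 1/2 ≈ -2.5616 (local minimum); x = -1/2 + sqrt(17)/2 ≈ 1.5616 (local maximum)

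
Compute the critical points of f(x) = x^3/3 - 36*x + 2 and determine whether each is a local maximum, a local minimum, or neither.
f'(x) = x^2 - 36

Solve f'(x) = 0:
  Factor: x^2 - 36 = (x - 6)*(x + 6) = 0.
  ⇒ x = -6, 6

f''(x) = 2*x
Second-derivative test at each critical point:
  f''(-6) = -12 < 0 → local maximum
  f''(6) = 12 > 0 → local minimum

Critical points: x = -6 (local maximum); x = 6 (local minimum)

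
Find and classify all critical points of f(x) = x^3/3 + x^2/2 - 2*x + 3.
f'(x) = x^2 + x - 2

Solve f'(x) = 0:
  Factor: x^2 + x - 2 = (x - 1)*(x + 2) = 0.
  ⇒ x = -2, 1

f''(x) = 2*x + 1
Second-derivative test at each critical point:
  f''(-2) = -3 < 0 → local maximum
  f''(1) = 3 > 0 → local minimum

Critical points: x = -2 (local maximum); x = 1 (local minimum)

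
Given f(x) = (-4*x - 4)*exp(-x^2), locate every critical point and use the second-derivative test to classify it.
f'(x) = 4*(2*x*(x + 1) - 1)*exp(-x^2)

Solve f'(x) = 0:
  f'(x) = (8*x^2 + 8*x - 4)·exp(-x^2) and exp(-x^2) > 0 for every x, so f'(x) = 0 ⇔ 8*x^2 + 8*x - 4 = 0.
  Factor: 8*x^2 + 8*x - 4 = 4*(2*x^2 + 2*x - 1); 2*x^2 + 2*x - 1 = 0 has no rational roots; quadratic formula: x = (-2 ± √12)/4.
  ⇒ x = -sqrt(3)/2 - 1/2 ≈ -1.3660, -1/2 + sqrt(3)/2 ≈ 0.3660

f''(x) = 8*(-2*x^2*(x + 1) + 3*x + 1)*exp(-x^2)
Second-derivative test at each critical point:
  f''(-1.3660) = -2.1441 < 0 → local maximum
  f''(0.3660) = 12.1190 > 0 → local minimum

Critical points: x = -sqrt(3)/2 - 1/2 ≈ -1.3660 (local maximum); x = -1/2 + sqrt(3)/2 ≈ 0.3660 (local minimum)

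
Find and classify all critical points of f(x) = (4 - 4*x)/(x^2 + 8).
f'(x) = 4*(-x^2 + 2*x*(x - 1) - 8)/(x^2 + 8)^2

Solve f'(x) = 0:
  f'(x) = 4*(x - 4)*(x + 2)/(x^2 + 8)^2; the denominator is positive wherever f is defined, so f'(x) = 0 ⇔ 4*x^2 - 8*x - 32 = 0.
  Factor: 4*x^2 - 8*x - 32 = 4*(x - 4)*(x + 2) = 0.
  ⇒ x = -2, 4

f''(x) = 8*(4*x^2*(1 - x) + (3*x - 1)*(x^2 + 8))/(x^2 + 8)^3
Second-derivative test at each critical point:
  f''(-2) = -1/6 < 0 → local maximum
  f''(4) = 1/24 > 0 → local minimum

Critical points: x = -2 (local maximum); x = 4 (local minimum)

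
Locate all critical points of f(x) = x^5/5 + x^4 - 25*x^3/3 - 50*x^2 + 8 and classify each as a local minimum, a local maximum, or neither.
f'(x) = x*(x^3 + 4*x^2 - 25*x - 100)

Solve f'(x) = 0:
  Factor: x^4 + 4*x^3 - 25*x^2 - 100*x = x*(x - 5)*(x + 4)*(x + 5) = 0.
  ⇒ x = -5, -4, 0, 5

f''(x) = 4*x^3 + 12*x^2 - 50*x - 100
Second-derivative test at each critical point:
  f''(-5) = -50 < 0 → local maximum
  f''(-4) = 36 > 0 → local minimum
  f''(0) = -100 < 0 → local maximum
  f''(5) = 450 > 0 → local minimum

Critical points: x = -5 (local maximum); x = -4 (local minimum); x = 0 (local maximum); x = 5 (local minimum)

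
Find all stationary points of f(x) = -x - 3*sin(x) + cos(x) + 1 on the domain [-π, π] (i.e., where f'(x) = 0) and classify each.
f'(x) = -sin(x) - 3*cos(x) - 1

Solve f'(x) = 0 on [-π, π]:
  f'(x) = 0 ⇔ -sin(x) - 3*cos(x) = 1. Write the left side as R·cos(x + φ) with R = √((-3)² + 1²) = sqrt(10), cos φ = -3*sqrt(10)/10, sin φ = sqrt(10)/10; then cos(x + φ) = sqrt(10)/10. Solve for x and keep the solutions lying in [-π, π].
  ⇒ x = -pi/2 ≈ -1.5708, pi - atan(4/3) ≈ 2.2143

f''(x) = 3*sin(x) - cos(x)
Second-derivative test at each critical point:
  f''(-1.5708) = -3 < 0 → local maximum
  f''(2.2143) = 3 > 0 → local minimum

Critical points: x = -pi/2 ≈ -1.5708 (local maximum); x = pi - atan(4/3) ≈ 2.2143 (local minimum)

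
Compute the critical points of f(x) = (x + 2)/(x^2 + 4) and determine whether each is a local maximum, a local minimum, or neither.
f'(x) = (x^2 - 2*x*(x + 2) + 4)/(x^2 + 4)^2

Solve f'(x) = 0:
  f'(x) = -(x^2 + 4*x - 4)/(x^2 + 4)^2; the denominator is positive wherever f is defined, so f'(x) = 0 ⇔ -x^2 - 4*x + 4 = 0.
  x^2 + 4*x - 4 = 0 has no rational roots; quadratic formula: x = (-4 ± √32)/2.
  ⇒ x = -2*sqrt(2) - 2 ≈ -4.8284, -2 + 2*sqrt(2) ≈ 0.8284

f''(x) = 2*(4*x^2*(x + 2) - (3*x + 2)*(x^2 + 4))/(x^2 + 4)^3
Second-derivative test at each critical point:
  f''(-4.8284) = 0.0076 > 0 → local minimum
  f''(0.8284) = -0.2576 < 0 → local maximum

Critical points: x = -2*sqrt(2) - 2 ≈ -4.8284 (local minimum); x = -2 + 2*sqrt(2) ≈ 0.8284 (local maximum)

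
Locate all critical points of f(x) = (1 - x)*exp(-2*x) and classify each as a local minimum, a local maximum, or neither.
f'(x) = (2*x - 3)*exp(-2*x)

Solve f'(x) = 0:
  f'(x) = (2*x - 3)·exp(-2*x) and exp(-2*x) > 0 for every x, so f'(x) = 0 ⇔ 2*x - 3 = 0.
  2*x - 3 = 0.
  ⇒ x = 3/2

f''(x) = 4*(2 - x)*exp(-2*x)
Second-derivative test at each critical point:
  f''(3/2) = 0.0996 > 0 → local minimum

Critical points: x = 3/2 (local minimum)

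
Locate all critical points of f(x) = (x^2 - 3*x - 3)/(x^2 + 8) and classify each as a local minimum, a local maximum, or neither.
f'(x) = (3*x^2 + 22*x - 24)/(x^4 + 16*x^2 + 64)

Solve f'(x) = 0:
  f'(x) = (3*x^2 + 22*x - 24)/(x^2 + 8)^2; the denominator is positive wherever f is defined, so f'(x) = 0 ⇔ 3*x^2 + 22*x - 24 = 0.
  3*x^2 + 22*x - 24 = 0 has no rational roots; quadratic formula: x = (-22 ± √772)/6.
  ⇒ x = -sqrt(193)/3 - 11/3 ≈ -8.2975, -11/3 + sqrt(193)/3 ≈ 0.9641

f''(x) = 2*(-3*x^3 - 33*x^2 + 72*x + 88)/(x^6 + 24*x^4 + 192*x^2 + 512)
Second-derivative test at each critical point:
  f''(-8.2975) = -0.0047 < 0 → local maximum
  f''(0.9641) = 0.3485 > 0 → local minimum

Critical points: x = -sqrt(193)/3 - 11/3 ≈ -8.2975 (local maximum); x = -11/3 + sqrt(193)/3 ≈ 0.9641 (local minimum)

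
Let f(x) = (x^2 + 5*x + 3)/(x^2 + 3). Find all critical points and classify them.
f'(x) = 5*(3 - x^2)/(x^4 + 6*x^2 + 9)

Solve f'(x) = 0:
  f'(x) = -5*(x^2 - 3)/(x^2 + 3)^2; the denominator is positive wherever f is defined, so f'(x) = 0 ⇔ 15 - 5*x^2 = 0.
  Factor: 15 - 5*x^2 = -5*(x^2 - 3); x^2 - 3 = 0 has no rational roots; quadratic formula: x = (0 ± √12)/2.
  ⇒ x = -sqrt(3) ≈ -1.7321, sqrt(3) ≈ 1.7321

f''(x) = 10*x*(x^2 - 9)/(x^6 + 9*x^4 + 27*x^2 + 27)
Second-derivative test at each critical point:
  f''(-1.7321) = 0.4811 > 0 → local minimum
  f''(1.7321) = -0.4811 < 0 → local maximum

Critical points: x = -sqrt(3) ≈ -1.7321 (local minimum); x = sqrt(3) ≈ 1.7321 (local maximum)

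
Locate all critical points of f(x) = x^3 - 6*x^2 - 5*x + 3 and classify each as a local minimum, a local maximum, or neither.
f'(x) = 3*x^2 - 12*x - 5

Solve f'(x) = 0:
  3*x^2 - 12*x - 5 = 0 has no rational roots; quadratic formula: x = (12 ± √204)/6.
  ⇒ x = 2 - sqrt(51)/3 ≈ -0.3805, 2 + sqrt(51)/3 ≈ 4.3805

f''(x) = 6*x - 12
Second-derivative test at each critical point:
  f''(-0.3805) = -14.2829 < 0 → local maximum
  f''(4.3805) = 14.2829 > 0 → local minimum

Critical points: x = 2 - sqrt(51)/3 ≈ -0.3805 (local maximum); x = 2 + sqrt(51)/3 ≈ 4.3805 (local minimum)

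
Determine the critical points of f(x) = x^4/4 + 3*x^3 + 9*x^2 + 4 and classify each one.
f'(x) = x*(x^2 + 9*x + 18)

Solve f'(x) = 0:
  Factor: x^3 + 9*x^2 + 18*x = x*(x + 3)*(x + 6) = 0.
  ⇒ x = -6, -3, 0

f''(x) = 3*x^2 + 18*x + 18
Second-derivative test at each critical point:
  f''(-6) = 18 > 0 → local minimum
  f''(-3) = -9 < 0 → local maximum
  f''(0) = 18 > 0 → local minimum

Critical points: x = -6 (local minimum); x = -3 (local maximum); x = 0 (local minimum)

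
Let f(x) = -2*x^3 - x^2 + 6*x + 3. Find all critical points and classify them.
f'(x) = -6*x^2 - 2*x + 6

Solve f'(x) = 0:
  Factor: -6*x^2 - 2*x + 6 = -2*(3*x^2 + x - 3); 3*x^2 + x - 3 = 0 has no rational roots; quadratic formula: x = (-1 ± √37)/6.
  ⇒ x = -sqrt(37)/6 - 1/6 ≈ -1.1805, -1/6 + sqrt(37)/6 ≈ 0.8471

f''(x) = -12*x - 2
Second-derivative test at each critical point:
  f''(-1.1805) = 12.1655 > 0 → local minimum
  f''(0.8471) = -12.1655 < 0 → local maximum

Critical points: x = -sqrt(37)/6 - 1/6 ≈ -1.1805 (local minimum); x = -1/6 + sqrt(37)/6 ≈ 0.8471 (local maximum)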